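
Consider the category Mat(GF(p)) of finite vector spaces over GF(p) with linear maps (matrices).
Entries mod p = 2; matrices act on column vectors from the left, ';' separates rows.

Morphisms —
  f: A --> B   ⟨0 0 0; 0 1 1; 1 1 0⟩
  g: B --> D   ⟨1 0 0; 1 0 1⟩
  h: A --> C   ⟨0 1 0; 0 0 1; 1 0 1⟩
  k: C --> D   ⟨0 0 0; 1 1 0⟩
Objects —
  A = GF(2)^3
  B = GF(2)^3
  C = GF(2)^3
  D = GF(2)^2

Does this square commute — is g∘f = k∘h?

Answer: DOES NOT COMMUTE

Work:
Path 1 = f;g:
  e0=[1,0,0] f-->[0,0,1] g-->[0,1]
  e1=[0,1,0] f-->[0,1,1] g-->[0,1]
  e2=[0,0,1] f-->[0,1,0] g-->[0,0]
  composite₁ = ⟨0 0 0; 1 1 0⟩
Path 2 = h;k:
  e0=[1,0,0] h-->[0,0,1] k-->[0,0]
  e1=[0,1,0] h-->[1,0,0] k-->[0,1]
  e2=[0,0,1] h-->[0,1,1] k-->[0,1]
  composite₂ = ⟨0 0 0; 0 1 1⟩
Equal? differ; not commutative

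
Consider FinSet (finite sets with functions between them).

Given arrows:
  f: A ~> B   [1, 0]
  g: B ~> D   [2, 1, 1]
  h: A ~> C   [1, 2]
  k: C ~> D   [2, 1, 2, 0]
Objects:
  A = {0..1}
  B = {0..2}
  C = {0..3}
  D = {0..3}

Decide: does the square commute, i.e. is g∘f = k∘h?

Along f;g (path 1):
  0 f~>1 g~>1
  1 f~>0 g~>2
  ⟦path⟧₁ = [1, 2]
Along h;k (path 2):
  0 h~>1 k~>1
  1 h~>2 k~>2
  ⟦path⟧₂ = [1, 2]
Equal? same morphism ✓

Answer: COMMUTES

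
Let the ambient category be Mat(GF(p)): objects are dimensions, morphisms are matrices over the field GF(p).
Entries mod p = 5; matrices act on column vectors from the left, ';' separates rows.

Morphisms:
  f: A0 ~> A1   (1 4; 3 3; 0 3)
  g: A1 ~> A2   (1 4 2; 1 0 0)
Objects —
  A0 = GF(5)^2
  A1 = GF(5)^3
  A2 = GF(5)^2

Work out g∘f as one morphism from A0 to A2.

Answer: (3 2; 1 4)

Work:
  e0=⟨1,0⟩ f~>⟨1,3,0⟩ g~>⟨3,1⟩
  e1=⟨0,1⟩ f~>⟨4,3,3⟩ g~>⟨2,4⟩
⟦path⟧: (3 2; 1 4)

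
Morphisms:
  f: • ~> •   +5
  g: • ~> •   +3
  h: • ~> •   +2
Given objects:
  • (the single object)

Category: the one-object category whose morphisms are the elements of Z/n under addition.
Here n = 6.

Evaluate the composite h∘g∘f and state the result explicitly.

  0 +5≡5 +3≡2 +2≡4  (mod 6)
⟦path⟧: +4

Answer: +4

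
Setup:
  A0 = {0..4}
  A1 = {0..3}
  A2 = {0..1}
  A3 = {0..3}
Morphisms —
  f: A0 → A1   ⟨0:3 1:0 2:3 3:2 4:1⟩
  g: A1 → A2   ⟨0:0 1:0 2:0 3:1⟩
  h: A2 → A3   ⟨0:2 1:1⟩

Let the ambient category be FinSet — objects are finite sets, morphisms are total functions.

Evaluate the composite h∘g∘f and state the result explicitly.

  0 f→3 g→1 h→1
  1 f→0 g→0 h→2
  2 f→3 g→1 h→1
  3 f→2 g→0 h→2
  4 f→1 g→0 h→2
⟦path⟧: ⟨0:1 1:2 2:1 3:2 4:2⟩

Answer: ⟨0:1 1:2 2:1 3:2 4:2⟩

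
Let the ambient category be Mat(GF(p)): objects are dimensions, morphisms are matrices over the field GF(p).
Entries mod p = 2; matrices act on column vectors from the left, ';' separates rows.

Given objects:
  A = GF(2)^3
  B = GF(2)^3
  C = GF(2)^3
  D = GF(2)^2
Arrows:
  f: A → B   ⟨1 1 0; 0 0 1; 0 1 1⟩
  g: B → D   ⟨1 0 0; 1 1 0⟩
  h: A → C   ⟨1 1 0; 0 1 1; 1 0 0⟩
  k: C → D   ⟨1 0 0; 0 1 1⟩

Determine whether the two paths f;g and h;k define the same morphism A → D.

Answer: COMMUTES

Work:
Along f;g (path 1):
  e0=[1,0,0] f→[1,0,0] g→[1,1]
  e1=[0,1,0] f→[1,0,1] g→[1,1]
  e2=[0,0,1] f→[0,1,1] g→[0,1]
  result₁ = ⟨1 1 0; 1 1 1⟩
Along h;k (path 2):
  e0=[1,0,0] h→[1,0,1] k→[1,1]
  e1=[0,1,0] h→[1,1,0] k→[1,1]
  e2=[0,0,1] h→[0,1,0] k→[0,1]
  result₂ = ⟨1 1 0; 1 1 1⟩
Equal? YES — commutes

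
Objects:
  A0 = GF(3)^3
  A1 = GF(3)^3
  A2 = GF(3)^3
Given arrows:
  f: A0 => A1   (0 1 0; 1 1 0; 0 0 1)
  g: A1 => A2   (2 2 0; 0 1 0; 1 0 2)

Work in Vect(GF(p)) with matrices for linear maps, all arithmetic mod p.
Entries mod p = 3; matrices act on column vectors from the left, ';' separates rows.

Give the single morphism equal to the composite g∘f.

  e0=[1,0,0] f=>[0,1,0] g=>[2,1,0]
  e1=[0,1,0] f=>[1,1,0] g=>[1,1,1]
  e2=[0,0,1] f=>[0,0,1] g=>[0,0,2]
⟦path⟧: (2 1 0; 1 1 0; 0 1 2)

Answer: (2 1 0; 1 1 0; 0 1 2)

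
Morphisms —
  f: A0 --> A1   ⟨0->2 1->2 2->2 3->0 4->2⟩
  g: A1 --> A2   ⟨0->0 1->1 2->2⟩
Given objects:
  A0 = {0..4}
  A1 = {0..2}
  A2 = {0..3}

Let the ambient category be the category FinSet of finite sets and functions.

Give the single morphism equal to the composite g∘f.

  0 f-->2 g-->2
  1 f-->2 g-->2
  2 f-->2 g-->2
  3 f-->0 g-->0
  4 f-->2 g-->2
⟦path⟧: ⟨0->2 1->2 2->2 3->0 4->2⟩

Answer: ⟨0->2 1->2 2->2 3->0 4->2⟩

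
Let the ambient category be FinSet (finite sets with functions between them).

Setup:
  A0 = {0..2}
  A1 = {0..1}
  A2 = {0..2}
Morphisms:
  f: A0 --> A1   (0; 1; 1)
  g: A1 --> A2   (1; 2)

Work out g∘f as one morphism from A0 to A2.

Answer: (1; 2; 2)

Work:
  0 f-->0 g-->1
  1 f-->1 g-->2
  2 f-->1 g-->2
result: (1; 2; 2)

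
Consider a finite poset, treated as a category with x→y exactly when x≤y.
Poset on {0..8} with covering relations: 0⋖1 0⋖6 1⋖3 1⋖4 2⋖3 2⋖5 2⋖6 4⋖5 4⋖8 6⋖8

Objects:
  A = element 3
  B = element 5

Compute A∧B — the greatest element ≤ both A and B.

Answer: NO MEET EXISTS

Work:
{x : x⊑A ∧ x⊑B} = {0,1,2}  (A=3, B=5)
  maximal lower bounds 1 and 2 are incomparable: neither 1⊑2 nor 2⊑1
→ no greatest lower bound exists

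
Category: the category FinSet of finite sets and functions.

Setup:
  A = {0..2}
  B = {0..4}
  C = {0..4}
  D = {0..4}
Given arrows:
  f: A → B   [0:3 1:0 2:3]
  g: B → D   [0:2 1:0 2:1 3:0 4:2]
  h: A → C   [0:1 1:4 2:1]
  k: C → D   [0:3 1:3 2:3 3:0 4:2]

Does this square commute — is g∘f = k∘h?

1) trace f;g:
  0 f→3 g→0
  1 f→0 g→2
  2 f→3 g→0
  composite₁ = [0:0 1:2 2:0]
2) trace h;k:
  0 h→1 k→3
  1 h→4 k→2
  2 h→1 k→3
  composite₂ = [0:3 1:2 2:3]
Equal? distinct morphisms ✗

Answer: DOES NOT COMMUTE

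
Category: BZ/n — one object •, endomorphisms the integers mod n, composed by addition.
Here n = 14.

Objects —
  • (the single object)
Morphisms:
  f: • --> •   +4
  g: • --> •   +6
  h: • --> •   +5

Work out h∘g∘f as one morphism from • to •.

  0 +4≡4 +6≡10 +5≡1  (mod 14)
composite: +1

Answer: +1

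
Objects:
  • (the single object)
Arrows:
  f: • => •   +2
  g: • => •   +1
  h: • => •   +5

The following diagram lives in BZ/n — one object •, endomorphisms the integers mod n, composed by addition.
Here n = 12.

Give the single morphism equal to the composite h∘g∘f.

  0 +2≡2 +1≡3 +5≡8  (mod 12)
composite: +8

Answer: +8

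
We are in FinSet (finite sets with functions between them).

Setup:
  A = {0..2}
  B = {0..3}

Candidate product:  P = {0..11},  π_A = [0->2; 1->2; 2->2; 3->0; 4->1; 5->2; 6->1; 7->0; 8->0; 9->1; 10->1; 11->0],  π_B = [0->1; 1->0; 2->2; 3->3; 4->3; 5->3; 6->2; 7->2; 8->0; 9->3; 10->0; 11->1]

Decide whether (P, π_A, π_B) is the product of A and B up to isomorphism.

Answer: NOT A VALID PRODUCT — duplicate pair at indices 9,4

Work:
|A|·|B| = 3·4 = 12;  |P| = 12
Check the pairing map k ↦ (π_A(k), π_B(k)):
  0 -> (2,1)
  1 -> (2,0)
  2 -> (2,2)
  3 -> (0,3)
  4 -> (1,3)
  5 -> (2,3)
  6 -> (1,2)
  7 -> (0,2)
  8 -> (0,0)
  9 -> (1,3)  ✗ repeats pair of k=4
  10 -> (1,0)
  11 -> (0,1)
distinct pairs in image: 11 / 12 needed
  → (1,3) hit at k=4 and k=9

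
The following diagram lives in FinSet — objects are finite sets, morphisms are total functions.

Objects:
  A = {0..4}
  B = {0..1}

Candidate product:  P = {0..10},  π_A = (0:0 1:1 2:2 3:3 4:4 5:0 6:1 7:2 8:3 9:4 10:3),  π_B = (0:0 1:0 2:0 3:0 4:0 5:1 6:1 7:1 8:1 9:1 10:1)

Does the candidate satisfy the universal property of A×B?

Answer: NOT A VALID PRODUCT — |P|=11 ≠ |A|·|B|=10

Work:
|A|·|B| = 5·2 = 10;  |P| = 11
  → cardinalities differ; no bijection possible.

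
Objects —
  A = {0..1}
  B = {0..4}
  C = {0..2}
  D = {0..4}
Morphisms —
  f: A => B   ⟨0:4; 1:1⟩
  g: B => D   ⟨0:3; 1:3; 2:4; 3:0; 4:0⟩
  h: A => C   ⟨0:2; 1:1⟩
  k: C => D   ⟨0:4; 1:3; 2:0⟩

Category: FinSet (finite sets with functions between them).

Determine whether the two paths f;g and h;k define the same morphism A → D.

Path 1 = f;g:
  0 f=>4 g=>0
  1 f=>1 g=>3
  composite₁ = ⟨0:0; 1:3⟩
Path 2 = h;k:
  0 h=>2 k=>0
  1 h=>1 k=>3
  composite₂ = ⟨0:0; 1:3⟩
Equal? same morphism ✓

Answer: COMMUTES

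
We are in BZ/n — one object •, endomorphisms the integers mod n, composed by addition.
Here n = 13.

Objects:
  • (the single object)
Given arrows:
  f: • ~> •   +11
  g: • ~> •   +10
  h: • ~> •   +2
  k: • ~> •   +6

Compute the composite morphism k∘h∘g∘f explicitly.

Answer: +3

Trace:
  0 +11≡11 +10≡8 +2≡10 +6≡3  (mod 13)
⟦path⟧: +3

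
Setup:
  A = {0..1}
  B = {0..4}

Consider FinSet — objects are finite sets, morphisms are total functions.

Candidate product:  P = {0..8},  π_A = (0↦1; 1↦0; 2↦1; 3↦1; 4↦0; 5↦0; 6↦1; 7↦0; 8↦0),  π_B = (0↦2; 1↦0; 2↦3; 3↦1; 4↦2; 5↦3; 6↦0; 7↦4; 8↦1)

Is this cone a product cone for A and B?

|A|·|B| = 2·5 = 10;  |P| = 9
  → cardinalities differ; no bijection possible.

Answer: NOT A VALID PRODUCT — |P|=9 ≠ |A|·|B|=10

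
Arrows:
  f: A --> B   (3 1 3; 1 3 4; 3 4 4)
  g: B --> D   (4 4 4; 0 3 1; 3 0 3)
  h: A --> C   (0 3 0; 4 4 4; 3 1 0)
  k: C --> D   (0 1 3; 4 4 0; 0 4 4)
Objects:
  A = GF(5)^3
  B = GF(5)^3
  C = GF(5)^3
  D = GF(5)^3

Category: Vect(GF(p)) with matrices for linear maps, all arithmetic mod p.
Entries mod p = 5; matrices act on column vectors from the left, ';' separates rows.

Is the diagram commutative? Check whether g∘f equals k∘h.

1) trace f;g:
  e0=(1,0,0) f-->(3,1,3) g-->(3,1,3)
  e1=(0,1,0) f-->(1,3,4) g-->(2,3,0)
  e2=(0,0,1) f-->(3,4,4) g-->(4,1,1)
  composite₁ = (3 2 4; 1 3 1; 3 0 1)
2) trace h;k:
  e0=(1,0,0) h-->(0,4,3) k-->(3,1,3)
  e1=(0,1,0) h-->(3,4,1) k-->(2,3,0)
  e2=(0,0,1) h-->(0,4,0) k-->(4,1,1)
  composite₂ = (3 2 4; 1 3 1; 3 0 1)
Equal? equal; square commutes

Answer: COMMUTES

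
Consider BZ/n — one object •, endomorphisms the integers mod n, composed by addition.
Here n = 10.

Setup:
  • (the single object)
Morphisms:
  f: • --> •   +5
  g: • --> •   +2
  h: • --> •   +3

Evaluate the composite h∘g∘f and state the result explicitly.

Answer: +0

Work:
  0 +5≡5 +2≡7 +3≡0  (mod 10)
result: +0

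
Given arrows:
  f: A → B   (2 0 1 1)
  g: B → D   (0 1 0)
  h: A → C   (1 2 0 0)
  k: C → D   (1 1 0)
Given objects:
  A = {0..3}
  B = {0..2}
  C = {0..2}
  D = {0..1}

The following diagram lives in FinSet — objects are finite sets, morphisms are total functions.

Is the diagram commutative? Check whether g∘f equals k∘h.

Answer: DOES NOT COMMUTE

Work:
Path 1 = f;g:
  0 f→2 g→0
  1 f→0 g→0
  2 f→1 g→1
  3 f→1 g→1
  composite₁ = (0 0 1 1)
Path 2 = h;k:
  0 h→1 k→1
  1 h→2 k→0
  2 h→0 k→1
  3 h→0 k→1
  composite₂ = (1 0 1 1)
Equal? distinct morphisms ✗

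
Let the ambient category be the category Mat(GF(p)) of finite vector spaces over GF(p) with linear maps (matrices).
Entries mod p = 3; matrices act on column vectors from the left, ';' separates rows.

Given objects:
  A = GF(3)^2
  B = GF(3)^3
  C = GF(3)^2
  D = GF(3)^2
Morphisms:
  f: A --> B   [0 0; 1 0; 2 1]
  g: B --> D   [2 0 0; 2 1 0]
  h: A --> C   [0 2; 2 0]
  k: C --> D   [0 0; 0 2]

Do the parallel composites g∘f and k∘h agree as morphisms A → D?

Answer: COMMUTES

Work:
Path 1 = f;g:
  e0=(1,0) f-->(0,1,2) g-->(0,1)
  e1=(0,1) f-->(0,0,1) g-->(0,0)
  composite₁ = [0 0; 1 0]
Path 2 = h;k:
  e0=(1,0) h-->(0,2) k-->(0,1)
  e1=(0,1) h-->(2,0) k-->(0,0)
  composite₂ = [0 0; 1 0]
Equal? YES — commutes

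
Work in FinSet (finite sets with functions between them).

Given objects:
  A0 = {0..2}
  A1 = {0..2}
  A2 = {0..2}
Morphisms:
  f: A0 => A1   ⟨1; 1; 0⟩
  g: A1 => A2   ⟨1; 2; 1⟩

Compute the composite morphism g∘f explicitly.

  0 f=>1 g=>2
  1 f=>1 g=>2
  2 f=>0 g=>1
result: ⟨2; 2; 1⟩

Answer: ⟨2; 2; 1⟩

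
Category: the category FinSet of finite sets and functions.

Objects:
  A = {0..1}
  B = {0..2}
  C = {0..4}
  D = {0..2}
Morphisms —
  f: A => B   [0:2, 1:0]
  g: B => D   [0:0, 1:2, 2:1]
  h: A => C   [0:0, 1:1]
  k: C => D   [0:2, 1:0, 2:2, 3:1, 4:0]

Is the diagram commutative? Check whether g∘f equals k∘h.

Answer: DOES NOT COMMUTE

Work:
Path 1 = f;g:
  0 f=>2 g=>1
  1 f=>0 g=>0
  composite₁ = [0:1, 1:0]
Path 2 = h;k:
  0 h=>0 k=>2
  1 h=>1 k=>0
  composite₂ = [0:2, 1:0]
Equal? differ; not commutative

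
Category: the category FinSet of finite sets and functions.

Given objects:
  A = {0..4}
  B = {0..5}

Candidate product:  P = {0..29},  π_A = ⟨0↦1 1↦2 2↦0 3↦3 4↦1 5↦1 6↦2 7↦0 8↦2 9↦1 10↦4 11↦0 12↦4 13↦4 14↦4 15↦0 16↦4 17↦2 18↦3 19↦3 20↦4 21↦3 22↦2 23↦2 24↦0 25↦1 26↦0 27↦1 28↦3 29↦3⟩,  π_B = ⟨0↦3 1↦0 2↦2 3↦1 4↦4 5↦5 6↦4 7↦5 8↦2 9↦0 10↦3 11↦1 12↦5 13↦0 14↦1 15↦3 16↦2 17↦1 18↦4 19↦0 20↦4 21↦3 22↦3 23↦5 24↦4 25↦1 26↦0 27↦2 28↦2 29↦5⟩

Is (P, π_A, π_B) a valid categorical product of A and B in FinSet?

|A|·|B| = 5·6 = 30;  |P| = 30
Check the pairing map k ↦ (π_A(k), π_B(k)):
  0 ↦ (1,3)
  1 ↦ (2,0)
  2 ↦ (0,2)
  3 ↦ (3,1)
  4 ↦ (1,4)
  5 ↦ (1,5)
  6 ↦ (2,4)
  7 ↦ (0,5)
  8 ↦ (2,2)
  9 ↦ (1,0)
  10 ↦ (4,3)
  11 ↦ (0,1)
  12 ↦ (4,5)
  13 ↦ (4,0)
  14 ↦ (4,1)
  15 ↦ (0,3)
  16 ↦ (4,2)
  17 ↦ (2,1)
  18 ↦ (3,4)
  19 ↦ (3,0)
  20 ↦ (4,4)
  21 ↦ (3,3)
  22 ↦ (2,3)
  23 ↦ (2,5)
  24 ↦ (0,4)
  25 ↦ (1,1)
  26 ↦ (0,0)
  27 ↦ (1,2)
  28 ↦ (3,2)
  29 ↦ (3,5)
distinct pairs in image: 30 / 30 needed
  → bijection onto A×B; projections well-typed.

Answer: VALID PRODUCT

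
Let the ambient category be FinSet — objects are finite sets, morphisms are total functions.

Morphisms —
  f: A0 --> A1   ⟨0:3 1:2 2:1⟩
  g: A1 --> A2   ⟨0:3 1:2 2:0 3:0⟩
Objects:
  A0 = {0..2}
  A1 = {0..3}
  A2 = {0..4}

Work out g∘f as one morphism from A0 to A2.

  0 f-->3 g-->0
  1 f-->2 g-->0
  2 f-->1 g-->2
composite: ⟨0:0 1:0 2:2⟩

Answer: ⟨0:0 1:0 2:2⟩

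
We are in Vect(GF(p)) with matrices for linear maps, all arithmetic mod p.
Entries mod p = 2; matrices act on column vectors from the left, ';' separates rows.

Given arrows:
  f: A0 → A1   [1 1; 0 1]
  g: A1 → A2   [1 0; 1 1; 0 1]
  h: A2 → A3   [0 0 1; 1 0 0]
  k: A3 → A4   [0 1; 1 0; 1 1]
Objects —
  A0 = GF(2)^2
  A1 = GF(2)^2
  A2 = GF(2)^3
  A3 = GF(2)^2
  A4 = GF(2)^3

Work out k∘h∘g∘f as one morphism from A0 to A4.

  e0=⟨1,0⟩ f→⟨1,0⟩ g→⟨1,1,0⟩ h→⟨0,1⟩ k→⟨1,0,1⟩
  e1=⟨0,1⟩ f→⟨1,1⟩ g→⟨1,0,1⟩ h→⟨1,1⟩ k→⟨1,1,0⟩
⟦path⟧: [1 1; 0 1; 1 0]

Answer: [1 1; 0 1; 1 0]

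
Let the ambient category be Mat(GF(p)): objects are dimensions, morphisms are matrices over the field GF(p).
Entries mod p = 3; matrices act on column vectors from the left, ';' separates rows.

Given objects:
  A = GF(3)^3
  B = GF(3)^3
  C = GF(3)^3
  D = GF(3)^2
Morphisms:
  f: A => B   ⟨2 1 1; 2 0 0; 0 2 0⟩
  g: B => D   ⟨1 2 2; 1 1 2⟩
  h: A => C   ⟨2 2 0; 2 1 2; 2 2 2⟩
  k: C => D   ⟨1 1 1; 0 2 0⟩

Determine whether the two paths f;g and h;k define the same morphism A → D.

Answer: COMMUTES

Work:
1) trace f;g:
  e0=⟨1,0,0⟩ f=>⟨2,2,0⟩ g=>⟨0,1⟩
  e1=⟨0,1,0⟩ f=>⟨1,0,2⟩ g=>⟨2,2⟩
  e2=⟨0,0,1⟩ f=>⟨1,0,0⟩ g=>⟨1,1⟩
  ⟦path⟧₁ = ⟨0 2 1; 1 2 1⟩
2) trace h;k:
  e0=⟨1,0,0⟩ h=>⟨2,2,2⟩ k=>⟨0,1⟩
  e1=⟨0,1,0⟩ h=>⟨2,1,2⟩ k=>⟨2,2⟩
  e2=⟨0,0,1⟩ h=>⟨0,2,2⟩ k=>⟨1,1⟩
  ⟦path⟧₂ = ⟨0 2 1; 1 2 1⟩
Equal? same morphism ✓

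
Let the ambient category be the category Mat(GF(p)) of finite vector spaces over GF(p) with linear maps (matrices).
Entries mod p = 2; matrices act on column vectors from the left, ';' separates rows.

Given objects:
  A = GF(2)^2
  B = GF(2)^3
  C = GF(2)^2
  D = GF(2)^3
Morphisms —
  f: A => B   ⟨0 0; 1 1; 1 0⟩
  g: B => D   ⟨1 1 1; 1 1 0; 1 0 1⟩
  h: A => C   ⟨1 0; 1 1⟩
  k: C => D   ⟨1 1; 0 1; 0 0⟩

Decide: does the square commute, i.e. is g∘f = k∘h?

Answer: DOES NOT COMMUTE

Derivation:
Along f;g (path 1):
  e0=(1,0) f=>(0,1,1) g=>(0,1,1)
  e1=(0,1) f=>(0,1,0) g=>(1,1,0)
  ⟦path⟧₁ = ⟨0 1; 1 1; 1 0⟩
Along h;k (path 2):
  e0=(1,0) h=>(1,1) k=>(0,1,0)
  e1=(0,1) h=>(0,1) k=>(1,1,0)
  ⟦path⟧₂ = ⟨0 1; 1 1; 0 0⟩
Equal? distinct morphisms ✗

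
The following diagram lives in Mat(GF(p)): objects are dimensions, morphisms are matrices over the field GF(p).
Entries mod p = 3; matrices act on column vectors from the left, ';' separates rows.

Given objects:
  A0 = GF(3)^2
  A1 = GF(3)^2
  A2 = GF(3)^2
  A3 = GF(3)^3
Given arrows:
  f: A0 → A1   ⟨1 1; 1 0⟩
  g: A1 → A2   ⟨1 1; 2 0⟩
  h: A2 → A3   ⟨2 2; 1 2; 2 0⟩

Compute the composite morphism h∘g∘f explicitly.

Answer: ⟨2 0; 0 2; 1 2⟩

Trace:
  e0=⟨1,0⟩ f→⟨1,1⟩ g→⟨2,2⟩ h→⟨2,0,1⟩
  e1=⟨0,1⟩ f→⟨1,0⟩ g→⟨1,2⟩ h→⟨0,2,2⟩
⟦path⟧: ⟨2 0; 0 2; 1 2⟩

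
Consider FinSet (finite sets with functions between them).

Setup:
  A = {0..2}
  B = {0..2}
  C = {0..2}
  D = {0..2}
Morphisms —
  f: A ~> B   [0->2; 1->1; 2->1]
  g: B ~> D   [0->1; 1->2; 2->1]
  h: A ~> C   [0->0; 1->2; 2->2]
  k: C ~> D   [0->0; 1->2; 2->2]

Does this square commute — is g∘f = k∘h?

Answer: DOES NOT COMMUTE

Derivation:
Path 1 = f;g:
  0 f~>2 g~>1
  1 f~>1 g~>2
  2 f~>1 g~>2
  ⟦path⟧₁ = [0->1; 1->2; 2->2]
Path 2 = h;k:
  0 h~>0 k~>0
  1 h~>2 k~>2
  2 h~>2 k~>2
  ⟦path⟧₂ = [0->0; 1->2; 2->2]
Equal? distinct morphisms ✗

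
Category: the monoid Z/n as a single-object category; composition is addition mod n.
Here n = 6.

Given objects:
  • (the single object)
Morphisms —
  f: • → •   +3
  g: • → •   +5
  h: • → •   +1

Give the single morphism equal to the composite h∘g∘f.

  0 +3≡3 +5≡2 +1≡3  (mod 6)
result: +3

Answer: +3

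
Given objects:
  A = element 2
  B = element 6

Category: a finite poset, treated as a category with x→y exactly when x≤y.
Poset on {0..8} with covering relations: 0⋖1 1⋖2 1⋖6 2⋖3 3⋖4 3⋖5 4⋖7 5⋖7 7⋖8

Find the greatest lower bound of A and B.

{x : x<=A ∧ x<=B} = {0,1}  (A=2, B=6)
  0 <= 1
  1 <= 1
glb = 1

Answer: A∧B = 1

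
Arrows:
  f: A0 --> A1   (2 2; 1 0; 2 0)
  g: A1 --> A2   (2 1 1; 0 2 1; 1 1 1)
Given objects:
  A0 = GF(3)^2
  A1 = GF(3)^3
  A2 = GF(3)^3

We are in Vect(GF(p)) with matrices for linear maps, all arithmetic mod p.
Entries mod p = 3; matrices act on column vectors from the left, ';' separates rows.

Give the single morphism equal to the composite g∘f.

  e0=[1,0] f-->[2,1,2] g-->[1,1,2]
  e1=[0,1] f-->[2,0,0] g-->[1,0,2]
composite: (1 1; 1 0; 2 2)

Answer: (1 1; 1 0; 2 2)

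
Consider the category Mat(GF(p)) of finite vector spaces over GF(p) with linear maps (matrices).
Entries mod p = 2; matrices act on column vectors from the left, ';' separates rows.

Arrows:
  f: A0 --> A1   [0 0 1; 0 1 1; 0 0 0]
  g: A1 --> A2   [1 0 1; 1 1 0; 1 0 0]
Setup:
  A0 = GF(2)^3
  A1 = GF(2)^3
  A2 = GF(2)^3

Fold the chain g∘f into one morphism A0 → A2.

Answer: [0 0 1; 0 1 0; 0 0 1]

Trace:
  e0=[1,0,0] f-->[0,0,0] g-->[0,0,0]
  e1=[0,1,0] f-->[0,1,0] g-->[0,1,0]
  e2=[0,0,1] f-->[1,1,0] g-->[1,0,1]
composite: [0 0 1; 0 1 0; 0 0 1]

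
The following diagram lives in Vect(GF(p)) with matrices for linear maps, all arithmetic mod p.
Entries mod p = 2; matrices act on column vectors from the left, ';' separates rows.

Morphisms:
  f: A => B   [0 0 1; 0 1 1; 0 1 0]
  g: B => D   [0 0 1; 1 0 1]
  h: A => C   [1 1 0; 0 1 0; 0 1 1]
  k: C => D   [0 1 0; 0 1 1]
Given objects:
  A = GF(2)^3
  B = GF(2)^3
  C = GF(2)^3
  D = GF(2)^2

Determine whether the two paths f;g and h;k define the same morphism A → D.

Answer: DOES NOT COMMUTE

Derivation:
Along f;g (path 1):
  e0=(1,0,0) f=>(0,0,0) g=>(0,0)
  e1=(0,1,0) f=>(0,1,1) g=>(1,1)
  e2=(0,0,1) f=>(1,1,0) g=>(0,1)
  composite₁ = [0 1 0; 0 1 1]
Along h;k (path 2):
  e0=(1,0,0) h=>(1,0,0) k=>(0,0)
  e1=(0,1,0) h=>(1,1,1) k=>(1,0)
  e2=(0,0,1) h=>(0,0,1) k=>(0,1)
  composite₂ = [0 1 0; 0 0 1]
Equal? distinct morphisms ✗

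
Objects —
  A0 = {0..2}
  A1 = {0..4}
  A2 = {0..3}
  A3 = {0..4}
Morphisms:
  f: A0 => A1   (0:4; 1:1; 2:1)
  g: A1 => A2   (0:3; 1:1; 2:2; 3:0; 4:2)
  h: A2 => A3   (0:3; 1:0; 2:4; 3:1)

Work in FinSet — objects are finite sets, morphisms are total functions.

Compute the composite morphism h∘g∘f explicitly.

  0 f=>4 g=>2 h=>4
  1 f=>1 g=>1 h=>0
  2 f=>1 g=>1 h=>0
⟦path⟧: (0:4; 1:0; 2:0)

Answer: (0:4; 1:0; 2:0)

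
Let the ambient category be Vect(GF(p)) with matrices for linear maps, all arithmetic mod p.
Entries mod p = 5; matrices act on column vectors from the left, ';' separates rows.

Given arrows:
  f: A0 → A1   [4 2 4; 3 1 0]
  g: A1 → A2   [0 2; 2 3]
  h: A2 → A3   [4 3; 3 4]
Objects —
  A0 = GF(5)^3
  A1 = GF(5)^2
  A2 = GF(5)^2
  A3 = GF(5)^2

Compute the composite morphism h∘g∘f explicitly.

Answer: [0 4 4; 1 4 2]

Trace:
  e0=⟨1,0,0⟩ f→⟨4,3⟩ g→⟨1,2⟩ h→⟨0,1⟩
  e1=⟨0,1,0⟩ f→⟨2,1⟩ g→⟨2,2⟩ h→⟨4,4⟩
  e2=⟨0,0,1⟩ f→⟨4,0⟩ g→⟨0,3⟩ h→⟨4,2⟩
composite: [0 4 4; 1 4 2]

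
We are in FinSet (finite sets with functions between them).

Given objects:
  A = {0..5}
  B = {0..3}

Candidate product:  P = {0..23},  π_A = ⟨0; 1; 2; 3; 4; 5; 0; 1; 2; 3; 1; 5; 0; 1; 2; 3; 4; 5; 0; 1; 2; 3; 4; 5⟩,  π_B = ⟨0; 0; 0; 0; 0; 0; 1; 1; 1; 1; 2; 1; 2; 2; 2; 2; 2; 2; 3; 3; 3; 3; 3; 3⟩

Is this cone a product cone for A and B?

Answer: NOT A VALID PRODUCT — duplicate pair at indices 13,10

Trace:
|A|·|B| = 6·4 = 24;  |P| = 24
Check the pairing map k ↦ (π_A(k), π_B(k)):
  0 ↦ (0,0)
  1 ↦ (1,0)
  2 ↦ (2,0)
  3 ↦ (3,0)
  4 ↦ (4,0)
  5 ↦ (5,0)
  6 ↦ (0,1)
  7 ↦ (1,1)
  8 ↦ (2,1)
  9 ↦ (3,1)
  10 ↦ (1,2)
  11 ↦ (5,1)
  12 ↦ (0,2)
  13 ↦ (1,2)  ✗ repeats pair of k=10
  14 ↦ (2,2)
  15 ↦ (3,2)
  16 ↦ (4,2)
  17 ↦ (5,2)
  18 ↦ (0,3)
  19 ↦ (1,3)
  20 ↦ (2,3)
  21 ↦ (3,3)
  22 ↦ (4,3)
  23 ↦ (5,3)
distinct pairs in image: 23 / 24 needed
  → (1,2) hit at k=10 and k=13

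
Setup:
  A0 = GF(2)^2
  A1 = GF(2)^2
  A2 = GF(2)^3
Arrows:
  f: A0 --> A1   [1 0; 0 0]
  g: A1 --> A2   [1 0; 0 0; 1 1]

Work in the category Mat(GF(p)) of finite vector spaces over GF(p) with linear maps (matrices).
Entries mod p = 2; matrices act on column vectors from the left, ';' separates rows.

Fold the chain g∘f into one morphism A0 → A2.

  e0=[1,0] f-->[1,0] g-->[1,0,1]
  e1=[0,1] f-->[0,0] g-->[0,0,0]
⟦path⟧: [1 0; 0 0; 1 0]

Answer: [1 0; 0 0; 1 0]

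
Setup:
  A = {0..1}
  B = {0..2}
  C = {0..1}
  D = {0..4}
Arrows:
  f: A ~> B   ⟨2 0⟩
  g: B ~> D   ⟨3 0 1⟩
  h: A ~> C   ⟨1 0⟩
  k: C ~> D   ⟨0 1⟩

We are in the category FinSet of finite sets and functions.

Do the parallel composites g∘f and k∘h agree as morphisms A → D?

Along f;g (path 1):
  0 f~>2 g~>1
  1 f~>0 g~>3
  result₁ = ⟨1 3⟩
Along h;k (path 2):
  0 h~>1 k~>1
  1 h~>0 k~>0
  result₂ = ⟨1 0⟩
Equal? differ; not commutative

Answer: DOES NOT COMMUTE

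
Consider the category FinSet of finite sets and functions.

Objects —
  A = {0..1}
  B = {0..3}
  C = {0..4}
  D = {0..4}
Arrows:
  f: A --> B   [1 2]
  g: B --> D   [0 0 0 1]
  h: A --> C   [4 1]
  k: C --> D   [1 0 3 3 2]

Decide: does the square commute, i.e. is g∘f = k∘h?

Answer: DOES NOT COMMUTE

Derivation:
Along f;g (path 1):
  0 f-->1 g-->0
  1 f-->2 g-->0
  ⟦path⟧₁ = [0 0]
Along h;k (path 2):
  0 h-->4 k-->2
  1 h-->1 k-->0
  ⟦path⟧₂ = [2 0]
Equal? NO — does not commute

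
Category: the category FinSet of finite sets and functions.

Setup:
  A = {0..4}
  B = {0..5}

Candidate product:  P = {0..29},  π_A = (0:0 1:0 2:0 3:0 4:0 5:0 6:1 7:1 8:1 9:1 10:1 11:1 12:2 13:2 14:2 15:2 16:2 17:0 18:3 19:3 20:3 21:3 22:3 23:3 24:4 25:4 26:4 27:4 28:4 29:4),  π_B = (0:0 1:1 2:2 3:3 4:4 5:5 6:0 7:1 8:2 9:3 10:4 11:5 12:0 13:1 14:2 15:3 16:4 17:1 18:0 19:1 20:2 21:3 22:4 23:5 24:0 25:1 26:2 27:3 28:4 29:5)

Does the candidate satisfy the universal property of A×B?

Answer: NOT A VALID PRODUCT — duplicate pair at indices 1,17

Derivation:
|A|·|B| = 5·6 = 30;  |P| = 30
Check the pairing map k ↦ (π_A(k), π_B(k)):
  0 : (0,0)
  1 : (0,1)
  2 : (0,2)
  3 : (0,3)
  4 : (0,4)
  5 : (0,5)
  6 : (1,0)
  7 : (1,1)
  8 : (1,2)
  9 : (1,3)
  10 : (1,4)
  11 : (1,5)
  12 : (2,0)
  13 : (2,1)
  14 : (2,2)
  15 : (2,3)
  16 : (2,4)
  17 : (0,1)  ✗ repeats pair of k=1
  18 : (3,0)
  19 : (3,1)
  20 : (3,2)
  21 : (3,3)
  22 : (3,4)
  23 : (3,5)
  24 : (4,0)
  25 : (4,1)
  26 : (4,2)
  27 : (4,3)
  28 : (4,4)
  29 : (4,5)
distinct pairs in image: 29 / 30 needed
  → (0,1) hit at k=1 and k=17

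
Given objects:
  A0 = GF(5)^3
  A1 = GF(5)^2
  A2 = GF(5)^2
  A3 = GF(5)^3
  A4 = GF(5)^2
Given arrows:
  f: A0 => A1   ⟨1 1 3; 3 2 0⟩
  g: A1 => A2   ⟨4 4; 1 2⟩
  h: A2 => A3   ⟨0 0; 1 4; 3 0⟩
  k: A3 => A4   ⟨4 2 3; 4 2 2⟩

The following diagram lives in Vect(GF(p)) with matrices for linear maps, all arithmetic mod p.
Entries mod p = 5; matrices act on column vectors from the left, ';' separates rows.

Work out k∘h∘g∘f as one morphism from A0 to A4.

Answer: ⟨2 2 1; 4 1 0⟩

Work:
  e0=(1,0,0) f=>(1,3) g=>(1,2) h=>(0,4,3) k=>(2,4)
  e1=(0,1,0) f=>(1,2) g=>(2,0) h=>(0,2,1) k=>(2,1)
  e2=(0,0,1) f=>(3,0) g=>(2,3) h=>(0,4,1) k=>(1,0)
⟦path⟧: ⟨2 2 1; 4 1 0⟩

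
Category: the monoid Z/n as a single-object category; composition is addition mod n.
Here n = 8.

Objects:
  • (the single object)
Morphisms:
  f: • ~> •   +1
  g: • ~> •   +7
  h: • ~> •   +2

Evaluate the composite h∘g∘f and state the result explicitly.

  0 +1≡1 +7≡0 +2≡2  (mod 8)
⟦path⟧: +2

Answer: +2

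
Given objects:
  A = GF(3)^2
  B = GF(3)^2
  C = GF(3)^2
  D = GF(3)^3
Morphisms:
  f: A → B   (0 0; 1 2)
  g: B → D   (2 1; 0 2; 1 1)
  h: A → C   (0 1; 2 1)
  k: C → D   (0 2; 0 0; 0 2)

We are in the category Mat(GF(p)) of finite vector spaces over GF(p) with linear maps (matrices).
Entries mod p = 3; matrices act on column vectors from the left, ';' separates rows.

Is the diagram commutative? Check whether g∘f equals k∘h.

1) trace f;g:
  e0=⟨1,0⟩ f→⟨0,1⟩ g→⟨1,2,1⟩
  e1=⟨0,1⟩ f→⟨0,2⟩ g→⟨2,1,2⟩
  ⟦path⟧₁ = (1 2; 2 1; 1 2)
2) trace h;k:
  e0=⟨1,0⟩ h→⟨0,2⟩ k→⟨1,0,1⟩
  e1=⟨0,1⟩ h→⟨1,1⟩ k→⟨2,0,2⟩
  ⟦path⟧₂ = (1 2; 0 0; 1 2)
Equal? distinct morphisms ✗

Answer: DOES NOT COMMUTE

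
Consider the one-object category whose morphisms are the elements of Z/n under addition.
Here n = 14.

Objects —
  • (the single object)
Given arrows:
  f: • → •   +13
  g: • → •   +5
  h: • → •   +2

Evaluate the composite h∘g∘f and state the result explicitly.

  0 +13≡13 +5≡4 +2≡6  (mod 14)
⟦path⟧: +6

Answer: +6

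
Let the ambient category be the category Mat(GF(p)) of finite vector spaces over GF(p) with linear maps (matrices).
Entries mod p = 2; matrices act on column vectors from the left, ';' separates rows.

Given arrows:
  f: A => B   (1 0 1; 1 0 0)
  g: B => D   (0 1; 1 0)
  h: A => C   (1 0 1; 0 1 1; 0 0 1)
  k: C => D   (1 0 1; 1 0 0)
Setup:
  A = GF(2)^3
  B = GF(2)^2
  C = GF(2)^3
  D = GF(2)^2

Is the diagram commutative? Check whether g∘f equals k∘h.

Along f;g (path 1):
  e0=(1,0,0) f=>(1,1) g=>(1,1)
  e1=(0,1,0) f=>(0,0) g=>(0,0)
  e2=(0,0,1) f=>(1,0) g=>(0,1)
  composite₁ = (1 0 0; 1 0 1)
Along h;k (path 2):
  e0=(1,0,0) h=>(1,0,0) k=>(1,1)
  e1=(0,1,0) h=>(0,1,0) k=>(0,0)
  e2=(0,0,1) h=>(1,1,1) k=>(0,1)
  composite₂ = (1 0 0; 1 0 1)
Equal? same morphism ✓

Answer: COMMUTES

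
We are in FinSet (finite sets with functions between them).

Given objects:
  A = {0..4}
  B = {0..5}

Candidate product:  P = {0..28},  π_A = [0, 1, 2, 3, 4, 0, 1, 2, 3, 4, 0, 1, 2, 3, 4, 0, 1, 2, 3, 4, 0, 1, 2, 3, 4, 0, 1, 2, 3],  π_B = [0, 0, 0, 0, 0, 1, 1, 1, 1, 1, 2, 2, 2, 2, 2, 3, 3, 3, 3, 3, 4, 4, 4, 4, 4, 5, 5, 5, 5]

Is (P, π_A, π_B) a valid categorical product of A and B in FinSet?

|A|·|B| = 5·6 = 30;  |P| = 29
  → cardinalities differ; no bijection possible.

Answer: NOT A VALID PRODUCT — |P|=29 ≠ |A|·|B|=30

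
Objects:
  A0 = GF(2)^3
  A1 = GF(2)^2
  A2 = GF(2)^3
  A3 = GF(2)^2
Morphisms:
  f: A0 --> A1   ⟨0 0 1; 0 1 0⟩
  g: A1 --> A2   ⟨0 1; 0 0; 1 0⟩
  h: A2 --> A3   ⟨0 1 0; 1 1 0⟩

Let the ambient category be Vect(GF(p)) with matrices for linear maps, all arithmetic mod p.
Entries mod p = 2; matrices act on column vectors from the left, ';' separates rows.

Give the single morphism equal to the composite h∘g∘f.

Answer: ⟨0 0 0; 0 1 0⟩

Trace:
  e0=(1,0,0) f-->(0,0) g-->(0,0,0) h-->(0,0)
  e1=(0,1,0) f-->(0,1) g-->(1,0,0) h-->(0,1)
  e2=(0,0,1) f-->(1,0) g-->(0,0,1) h-->(0,0)
result: ⟨0 0 0; 0 1 0⟩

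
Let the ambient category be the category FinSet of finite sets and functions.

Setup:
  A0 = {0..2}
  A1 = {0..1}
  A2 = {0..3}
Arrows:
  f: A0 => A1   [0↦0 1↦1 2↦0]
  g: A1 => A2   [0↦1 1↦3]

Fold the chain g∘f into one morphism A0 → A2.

  0 f=>0 g=>1
  1 f=>1 g=>3
  2 f=>0 g=>1
composite: [0↦1 1↦3 2↦1]

Answer: [0↦1 1↦3 2↦1]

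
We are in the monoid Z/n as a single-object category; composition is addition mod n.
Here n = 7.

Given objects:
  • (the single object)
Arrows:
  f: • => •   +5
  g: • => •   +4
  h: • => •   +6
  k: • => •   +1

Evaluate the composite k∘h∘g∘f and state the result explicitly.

  0 +5≡5 +4≡2 +6≡1 +1≡2  (mod 7)
composite: +2

Answer: +2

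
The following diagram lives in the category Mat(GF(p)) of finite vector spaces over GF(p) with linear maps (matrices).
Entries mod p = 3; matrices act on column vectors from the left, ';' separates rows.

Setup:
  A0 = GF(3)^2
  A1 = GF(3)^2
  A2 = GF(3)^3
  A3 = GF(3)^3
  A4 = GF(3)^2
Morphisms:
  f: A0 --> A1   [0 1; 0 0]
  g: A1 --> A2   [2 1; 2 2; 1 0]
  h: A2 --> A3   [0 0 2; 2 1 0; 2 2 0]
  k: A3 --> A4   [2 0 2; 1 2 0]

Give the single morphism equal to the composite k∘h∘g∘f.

Answer: [0 2; 0 2]

Work:
  e0=⟨1,0⟩ f-->⟨0,0⟩ g-->⟨0,0,0⟩ h-->⟨0,0,0⟩ k-->⟨0,0⟩
  e1=⟨0,1⟩ f-->⟨1,0⟩ g-->⟨2,2,1⟩ h-->⟨2,0,2⟩ k-->⟨2,2⟩
⟦path⟧: [0 2; 0 2]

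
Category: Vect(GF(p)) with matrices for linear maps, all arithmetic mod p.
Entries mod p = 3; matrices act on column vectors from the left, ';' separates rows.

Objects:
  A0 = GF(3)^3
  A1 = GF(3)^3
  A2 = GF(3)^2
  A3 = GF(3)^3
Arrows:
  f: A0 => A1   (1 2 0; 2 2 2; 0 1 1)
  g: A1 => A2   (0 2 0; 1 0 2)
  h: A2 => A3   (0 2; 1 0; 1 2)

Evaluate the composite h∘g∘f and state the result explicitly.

Answer: (2 2 1; 1 1 1; 0 0 2)

Derivation:
  e0=⟨1,0,0⟩ f=>⟨1,2,0⟩ g=>⟨1,1⟩ h=>⟨2,1,0⟩
  e1=⟨0,1,0⟩ f=>⟨2,2,1⟩ g=>⟨1,1⟩ h=>⟨2,1,0⟩
  e2=⟨0,0,1⟩ f=>⟨0,2,1⟩ g=>⟨1,2⟩ h=>⟨1,1,2⟩
result: (2 2 1; 1 1 1; 0 0 2)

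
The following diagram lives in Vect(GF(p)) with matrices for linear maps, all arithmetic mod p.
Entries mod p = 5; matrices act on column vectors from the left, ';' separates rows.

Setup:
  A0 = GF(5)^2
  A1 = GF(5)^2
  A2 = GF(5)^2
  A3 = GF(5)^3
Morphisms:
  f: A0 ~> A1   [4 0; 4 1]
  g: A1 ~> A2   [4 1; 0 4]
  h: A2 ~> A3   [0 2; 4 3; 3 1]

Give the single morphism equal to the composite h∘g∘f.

Answer: [2 3; 3 1; 1 2]

Work:
  e0=[1,0] f~>[4,4] g~>[0,1] h~>[2,3,1]
  e1=[0,1] f~>[0,1] g~>[1,4] h~>[3,1,2]
composite: [2 3; 3 1; 1 2]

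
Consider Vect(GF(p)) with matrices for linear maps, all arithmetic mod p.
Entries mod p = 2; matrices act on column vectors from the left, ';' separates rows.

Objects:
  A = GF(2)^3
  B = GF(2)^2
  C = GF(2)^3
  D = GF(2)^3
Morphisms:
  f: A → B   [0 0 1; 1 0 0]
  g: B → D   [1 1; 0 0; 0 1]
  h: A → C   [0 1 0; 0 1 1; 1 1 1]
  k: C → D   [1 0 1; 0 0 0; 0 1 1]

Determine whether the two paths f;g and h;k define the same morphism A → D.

Answer: COMMUTES

Trace:
1) trace f;g:
  e0=(1,0,0) f→(0,1) g→(1,0,1)
  e1=(0,1,0) f→(0,0) g→(0,0,0)
  e2=(0,0,1) f→(1,0) g→(1,0,0)
  composite₁ = [1 0 1; 0 0 0; 1 0 0]
2) trace h;k:
  e0=(1,0,0) h→(0,0,1) k→(1,0,1)
  e1=(0,1,0) h→(1,1,1) k→(0,0,0)
  e2=(0,0,1) h→(0,1,1) k→(1,0,0)
  composite₂ = [1 0 1; 0 0 0; 1 0 0]
Equal? YES — commutes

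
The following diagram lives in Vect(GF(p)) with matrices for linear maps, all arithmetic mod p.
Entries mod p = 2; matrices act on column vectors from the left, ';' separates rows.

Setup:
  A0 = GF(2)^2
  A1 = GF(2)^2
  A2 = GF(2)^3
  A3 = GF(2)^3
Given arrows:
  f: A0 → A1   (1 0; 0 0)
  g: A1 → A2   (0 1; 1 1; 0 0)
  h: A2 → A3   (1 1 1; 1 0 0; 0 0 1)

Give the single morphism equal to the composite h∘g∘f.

  e0=⟨1,0⟩ f→⟨1,0⟩ g→⟨0,1,0⟩ h→⟨1,0,0⟩
  e1=⟨0,1⟩ f→⟨0,0⟩ g→⟨0,0,0⟩ h→⟨0,0,0⟩
result: (1 0; 0 0; 0 0)

Answer: (1 0; 0 0; 0 0)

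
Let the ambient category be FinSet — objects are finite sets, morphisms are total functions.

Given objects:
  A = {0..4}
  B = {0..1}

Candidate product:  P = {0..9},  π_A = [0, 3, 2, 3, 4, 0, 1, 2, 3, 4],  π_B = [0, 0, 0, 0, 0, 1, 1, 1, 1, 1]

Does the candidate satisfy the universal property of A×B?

|A|·|B| = 5·2 = 10;  |P| = 10
Check the pairing map k ↦ (π_A(k), π_B(k)):
  0 -> (0,0)
  1 -> (3,0)
  2 -> (2,0)
  3 -> (3,0)  ✗ repeats pair of k=1
  4 -> (4,0)
  5 -> (0,1)
  6 -> (1,1)
  7 -> (2,1)
  8 -> (3,1)
  9 -> (4,1)
distinct pairs in image: 9 / 10 needed
  → (3,0) hit at k=1 and k=3

Answer: NOT A VALID PRODUCT — duplicate pair at indices 3,1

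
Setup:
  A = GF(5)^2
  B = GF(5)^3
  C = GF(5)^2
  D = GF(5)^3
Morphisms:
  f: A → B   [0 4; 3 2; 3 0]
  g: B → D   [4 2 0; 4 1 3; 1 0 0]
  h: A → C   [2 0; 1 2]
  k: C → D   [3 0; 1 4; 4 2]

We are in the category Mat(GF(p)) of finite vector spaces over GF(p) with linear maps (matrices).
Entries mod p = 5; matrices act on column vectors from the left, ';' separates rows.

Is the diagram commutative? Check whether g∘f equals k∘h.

Answer: DOES NOT COMMUTE

Trace:
Along f;g (path 1):
  e0=[1,0] f→[0,3,3] g→[1,2,0]
  e1=[0,1] f→[4,2,0] g→[0,3,4]
  result₁ = [1 0; 2 3; 0 4]
Along h;k (path 2):
  e0=[1,0] h→[2,1] k→[1,1,0]
  e1=[0,1] h→[0,2] k→[0,3,4]
  result₂ = [1 0; 1 3; 0 4]
Equal? differ; not commutative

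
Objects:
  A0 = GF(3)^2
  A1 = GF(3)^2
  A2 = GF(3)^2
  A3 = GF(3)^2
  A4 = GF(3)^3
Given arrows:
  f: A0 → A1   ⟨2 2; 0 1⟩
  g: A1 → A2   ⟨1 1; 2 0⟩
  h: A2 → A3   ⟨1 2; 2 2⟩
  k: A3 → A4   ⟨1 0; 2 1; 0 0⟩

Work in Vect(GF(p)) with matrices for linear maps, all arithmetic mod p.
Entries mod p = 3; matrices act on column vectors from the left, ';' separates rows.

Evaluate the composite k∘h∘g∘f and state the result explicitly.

Answer: ⟨1 2; 2 0; 0 0⟩

Derivation:
  e0=(1,0) f→(2,0) g→(2,1) h→(1,0) k→(1,2,0)
  e1=(0,1) f→(2,1) g→(0,1) h→(2,2) k→(2,0,0)
result: ⟨1 2; 2 0; 0 0⟩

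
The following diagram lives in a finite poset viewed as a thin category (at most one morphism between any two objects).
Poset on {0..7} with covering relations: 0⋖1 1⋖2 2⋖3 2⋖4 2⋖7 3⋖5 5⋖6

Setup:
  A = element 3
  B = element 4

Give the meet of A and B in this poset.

Answer: A∧B = 2

Trace:
Common predecessors of 3,4: {0,1,2}
  0 ≤ 2
  1 ≤ 2
  2 ≤ 2
glb = 2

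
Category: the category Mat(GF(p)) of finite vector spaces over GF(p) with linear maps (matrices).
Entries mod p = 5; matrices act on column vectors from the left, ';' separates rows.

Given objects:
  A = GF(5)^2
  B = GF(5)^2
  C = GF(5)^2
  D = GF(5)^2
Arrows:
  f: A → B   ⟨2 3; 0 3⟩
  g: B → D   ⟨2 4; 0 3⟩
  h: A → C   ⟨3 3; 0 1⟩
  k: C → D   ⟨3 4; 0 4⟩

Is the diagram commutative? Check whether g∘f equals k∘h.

Answer: COMMUTES

Work:
Path 1 = f;g:
  e0=⟨1,0⟩ f→⟨2,0⟩ g→⟨4,0⟩
  e1=⟨0,1⟩ f→⟨3,3⟩ g→⟨3,4⟩
  ⟦path⟧₁ = ⟨4 3; 0 4⟩
Path 2 = h;k:
  e0=⟨1,0⟩ h→⟨3,0⟩ k→⟨4,0⟩
  e1=⟨0,1⟩ h→⟨3,1⟩ k→⟨3,4⟩
  ⟦path⟧₂ = ⟨4 3; 0 4⟩
Equal? equal; square commutes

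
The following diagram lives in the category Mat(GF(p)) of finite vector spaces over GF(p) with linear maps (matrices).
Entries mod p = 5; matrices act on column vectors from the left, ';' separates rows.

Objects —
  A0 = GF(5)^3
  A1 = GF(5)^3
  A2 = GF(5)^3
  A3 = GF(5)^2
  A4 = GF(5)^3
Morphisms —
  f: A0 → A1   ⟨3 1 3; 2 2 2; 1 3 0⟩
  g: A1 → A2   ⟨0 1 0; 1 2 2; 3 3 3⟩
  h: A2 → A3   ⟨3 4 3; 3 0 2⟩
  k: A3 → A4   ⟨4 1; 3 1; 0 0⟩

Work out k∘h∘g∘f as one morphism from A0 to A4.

Answer: ⟨1 3 2; 0 4 3; 0 0 0⟩

Derivation:
  e0=[1,0,0] f→[3,2,1] g→[2,4,3] h→[1,2] k→[1,0,0]
  e1=[0,1,0] f→[1,2,3] g→[2,1,3] h→[4,2] k→[3,4,0]
  e2=[0,0,1] f→[3,2,0] g→[2,2,0] h→[4,1] k→[2,3,0]
composite: ⟨1 3 2; 0 4 3; 0 0 0⟩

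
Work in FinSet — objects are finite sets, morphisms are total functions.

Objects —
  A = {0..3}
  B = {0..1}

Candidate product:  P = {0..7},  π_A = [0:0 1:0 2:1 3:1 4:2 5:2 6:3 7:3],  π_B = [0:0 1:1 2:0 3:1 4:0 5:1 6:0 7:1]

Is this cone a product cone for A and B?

Answer: VALID PRODUCT

Work:
|A|·|B| = 4·2 = 8;  |P| = 8
Check the pairing map k ↦ (π_A(k), π_B(k)):
  0 : (0,0)
  1 : (0,1)
  2 : (1,0)
  3 : (1,1)
  4 : (2,0)
  5 : (2,1)
  6 : (3,0)
  7 : (3,1)
distinct pairs in image: 8 / 8 needed
  → bijection onto A×B; projections well-typed.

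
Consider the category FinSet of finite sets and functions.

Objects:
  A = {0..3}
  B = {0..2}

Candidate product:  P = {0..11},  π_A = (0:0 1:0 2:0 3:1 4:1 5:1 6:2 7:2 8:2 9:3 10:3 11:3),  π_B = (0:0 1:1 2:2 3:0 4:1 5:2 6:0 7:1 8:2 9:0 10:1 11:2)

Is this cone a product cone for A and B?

Answer: VALID PRODUCT

Derivation:
|A|·|B| = 4·3 = 12;  |P| = 12
Check the pairing map k ↦ (π_A(k), π_B(k)):
  0 : (0,0)
  1 : (0,1)
  2 : (0,2)
  3 : (1,0)
  4 : (1,1)
  5 : (1,2)
  6 : (2,0)
  7 : (2,1)
  8 : (2,2)
  9 : (3,0)
  10 : (3,1)
  11 : (3,2)
distinct pairs in image: 12 / 12 needed
  → bijection onto A×B; projections well-typed.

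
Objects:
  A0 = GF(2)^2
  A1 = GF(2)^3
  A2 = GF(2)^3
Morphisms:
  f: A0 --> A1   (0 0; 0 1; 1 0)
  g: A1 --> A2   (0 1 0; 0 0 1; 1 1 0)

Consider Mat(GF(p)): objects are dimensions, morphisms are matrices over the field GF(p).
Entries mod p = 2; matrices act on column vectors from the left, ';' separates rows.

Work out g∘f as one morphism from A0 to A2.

Answer: (0 1; 1 0; 0 1)

Derivation:
  e0=[1,0] f-->[0,0,1] g-->[0,1,0]
  e1=[0,1] f-->[0,1,0] g-->[1,0,1]
result: (0 1; 1 0; 0 1)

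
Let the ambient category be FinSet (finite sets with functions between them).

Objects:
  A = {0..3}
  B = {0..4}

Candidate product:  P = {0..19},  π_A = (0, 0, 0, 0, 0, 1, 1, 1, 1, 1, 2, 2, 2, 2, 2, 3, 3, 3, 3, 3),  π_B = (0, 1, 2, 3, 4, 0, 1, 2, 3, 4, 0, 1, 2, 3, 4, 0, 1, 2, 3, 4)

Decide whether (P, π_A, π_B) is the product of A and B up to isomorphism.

|A|·|B| = 4·5 = 20;  |P| = 20
Check the pairing map k ↦ (π_A(k), π_B(k)):
  0 ↦ (0,0)
  1 ↦ (0,1)
  2 ↦ (0,2)
  3 ↦ (0,3)
  4 ↦ (0,4)
  5 ↦ (1,0)
  6 ↦ (1,1)
  7 ↦ (1,2)
  8 ↦ (1,3)
  9 ↦ (1,4)
  10 ↦ (2,0)
  11 ↦ (2,1)
  12 ↦ (2,2)
  13 ↦ (2,3)
  14 ↦ (2,4)
  15 ↦ (3,0)
  16 ↦ (3,1)
  17 ↦ (3,2)
  18 ↦ (3,3)
  19 ↦ (3,4)
distinct pairs in image: 20 / 20 needed
  → bijection onto A×B; projections well-typed.

Answer: VALID PRODUCT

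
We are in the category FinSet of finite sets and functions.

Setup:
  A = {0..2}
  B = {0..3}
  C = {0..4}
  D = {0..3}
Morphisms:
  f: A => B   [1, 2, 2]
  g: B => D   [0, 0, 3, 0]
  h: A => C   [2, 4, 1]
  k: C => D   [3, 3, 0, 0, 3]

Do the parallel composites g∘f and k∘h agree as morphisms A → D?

Along f;g (path 1):
  0 f=>1 g=>0
  1 f=>2 g=>3
  2 f=>2 g=>3
  composite₁ = [0, 3, 3]
Along h;k (path 2):
  0 h=>2 k=>0
  1 h=>4 k=>3
  2 h=>1 k=>3
  composite₂ = [0, 3, 3]
Equal? same morphism ✓

Answer: COMMUTES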